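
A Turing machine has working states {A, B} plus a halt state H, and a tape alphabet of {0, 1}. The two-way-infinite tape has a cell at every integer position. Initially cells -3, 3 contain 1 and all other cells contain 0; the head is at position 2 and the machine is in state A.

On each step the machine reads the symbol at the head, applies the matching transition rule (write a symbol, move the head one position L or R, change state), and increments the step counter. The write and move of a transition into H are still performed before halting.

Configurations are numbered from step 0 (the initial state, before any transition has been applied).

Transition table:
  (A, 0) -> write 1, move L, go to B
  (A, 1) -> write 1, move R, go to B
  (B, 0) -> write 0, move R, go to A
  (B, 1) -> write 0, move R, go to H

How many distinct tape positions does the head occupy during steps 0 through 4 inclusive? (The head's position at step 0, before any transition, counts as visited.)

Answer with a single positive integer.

Answer: 4

Derivation:
Step 1: in state A at pos 2, read 0 -> (A,0)->write 1,move L,goto B. Now: state=B, head=1, tape[-4..4]=010000110 (head:      ^)
Step 2: in state B at pos 1, read 0 -> (B,0)->write 0,move R,goto A. Now: state=A, head=2, tape[-4..4]=010000110 (head:       ^)
Step 3: in state A at pos 2, read 1 -> (A,1)->write 1,move R,goto B. Now: state=B, head=3, tape[-4..4]=010000110 (head:        ^)
Step 4: in state B at pos 3, read 1 -> (B,1)->write 0,move R,goto H. Now: state=H, head=4, tape[-4..5]=0100001000 (head:         ^)
Head positions at steps 0..4: starting at 2, distinct positions visited = {1, 2, 3, 4} -> 4 position(s)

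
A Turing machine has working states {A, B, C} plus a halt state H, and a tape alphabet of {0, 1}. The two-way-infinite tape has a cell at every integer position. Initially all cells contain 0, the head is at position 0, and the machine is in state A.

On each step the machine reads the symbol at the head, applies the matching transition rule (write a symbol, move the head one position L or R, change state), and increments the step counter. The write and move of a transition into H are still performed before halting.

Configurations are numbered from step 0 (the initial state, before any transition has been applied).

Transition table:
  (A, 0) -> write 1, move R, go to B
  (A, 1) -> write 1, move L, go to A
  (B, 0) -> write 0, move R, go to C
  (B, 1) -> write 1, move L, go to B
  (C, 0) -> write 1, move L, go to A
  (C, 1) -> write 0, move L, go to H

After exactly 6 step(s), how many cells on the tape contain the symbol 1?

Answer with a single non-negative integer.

Step 1: in state A at pos 0, read 0 -> (A,0)->write 1,move R,goto B. Now: state=B, head=1, tape[-1..2]=0100 (head:   ^)
Step 2: in state B at pos 1, read 0 -> (B,0)->write 0,move R,goto C. Now: state=C, head=2, tape[-1..3]=01000 (head:    ^)
Step 3: in state C at pos 2, read 0 -> (C,0)->write 1,move L,goto A. Now: state=A, head=1, tape[-1..3]=01010 (head:   ^)
Step 4: in state A at pos 1, read 0 -> (A,0)->write 1,move R,goto B. Now: state=B, head=2, tape[-1..3]=01110 (head:    ^)
Step 5: in state B at pos 2, read 1 -> (B,1)->write 1,move L,goto B. Now: state=B, head=1, tape[-1..3]=01110 (head:   ^)
Step 6: in state B at pos 1, read 1 -> (B,1)->write 1,move L,goto B. Now: state=B, head=0, tape[-1..3]=01110 (head:  ^)
Cells containing 1 after step 6: {0, 1, 2} -> 3 cell(s)

Answer: 3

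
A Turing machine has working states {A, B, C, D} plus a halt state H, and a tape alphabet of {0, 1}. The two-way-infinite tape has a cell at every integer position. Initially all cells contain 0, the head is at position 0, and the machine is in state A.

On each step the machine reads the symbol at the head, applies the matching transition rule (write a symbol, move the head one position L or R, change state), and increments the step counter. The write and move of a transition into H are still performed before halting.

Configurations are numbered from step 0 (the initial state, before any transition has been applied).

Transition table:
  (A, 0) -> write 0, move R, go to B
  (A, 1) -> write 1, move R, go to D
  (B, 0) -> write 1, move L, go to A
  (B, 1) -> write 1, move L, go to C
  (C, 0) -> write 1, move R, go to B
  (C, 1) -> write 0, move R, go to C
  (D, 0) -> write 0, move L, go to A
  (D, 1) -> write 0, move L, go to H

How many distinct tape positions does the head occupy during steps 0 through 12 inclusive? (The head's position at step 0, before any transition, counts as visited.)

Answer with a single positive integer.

Step 1: in state A at pos 0, read 0 -> (A,0)->write 0,move R,goto B. Now: state=B, head=1, tape[-1..2]=0000 (head:   ^)
Step 2: in state B at pos 1, read 0 -> (B,0)->write 1,move L,goto A. Now: state=A, head=0, tape[-1..2]=0010 (head:  ^)
Step 3: in state A at pos 0, read 0 -> (A,0)->write 0,move R,goto B. Now: state=B, head=1, tape[-1..2]=0010 (head:   ^)
Step 4: in state B at pos 1, read 1 -> (B,1)->write 1,move L,goto C. Now: state=C, head=0, tape[-1..2]=0010 (head:  ^)
Step 5: in state C at pos 0, read 0 -> (C,0)->write 1,move R,goto B. Now: state=B, head=1, tape[-1..2]=0110 (head:   ^)
Step 6: in state B at pos 1, read 1 -> (B,1)->write 1,move L,goto C. Now: state=C, head=0, tape[-1..2]=0110 (head:  ^)
Step 7: in state C at pos 0, read 1 -> (C,1)->write 0,move R,goto C. Now: state=C, head=1, tape[-1..2]=0010 (head:   ^)
Step 8: in state C at pos 1, read 1 -> (C,1)->write 0,move R,goto C. Now: state=C, head=2, tape[-1..3]=00000 (head:    ^)
Step 9: in state C at pos 2, read 0 -> (C,0)->write 1,move R,goto B. Now: state=B, head=3, tape[-1..4]=000100 (head:     ^)
Step 10: in state B at pos 3, read 0 -> (B,0)->write 1,move L,goto A. Now: state=A, head=2, tape[-1..4]=000110 (head:    ^)
Step 11: in state A at pos 2, read 1 -> (A,1)->write 1,move R,goto D. Now: state=D, head=3, tape[-1..4]=000110 (head:     ^)
Step 12: in state D at pos 3, read 1 -> (D,1)->write 0,move L,goto H. Now: state=H, head=2, tape[-1..4]=000100 (head:    ^)
Head positions at steps 0..12: starting at 0, distinct positions visited = {0, 1, 2, 3} -> 4 position(s)

Answer: 4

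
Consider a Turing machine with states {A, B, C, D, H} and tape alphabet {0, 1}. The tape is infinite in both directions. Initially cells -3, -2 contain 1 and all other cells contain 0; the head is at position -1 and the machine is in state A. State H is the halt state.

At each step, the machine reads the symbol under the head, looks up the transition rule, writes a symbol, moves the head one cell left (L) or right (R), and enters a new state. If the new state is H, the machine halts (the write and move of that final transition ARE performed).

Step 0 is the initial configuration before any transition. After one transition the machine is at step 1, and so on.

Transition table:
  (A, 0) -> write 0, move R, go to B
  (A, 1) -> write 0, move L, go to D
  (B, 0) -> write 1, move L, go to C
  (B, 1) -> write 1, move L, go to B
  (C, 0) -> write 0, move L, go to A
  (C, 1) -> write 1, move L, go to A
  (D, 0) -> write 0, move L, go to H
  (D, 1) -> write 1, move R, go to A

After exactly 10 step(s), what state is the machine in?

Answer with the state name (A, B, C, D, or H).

Step 1: in state A at pos -1, read 0 -> (A,0)->write 0,move R,goto B. Now: state=B, head=0, tape[-4..1]=011000 (head:     ^)
Step 2: in state B at pos 0, read 0 -> (B,0)->write 1,move L,goto C. Now: state=C, head=-1, tape[-4..1]=011010 (head:    ^)
Step 3: in state C at pos -1, read 0 -> (C,0)->write 0,move L,goto A. Now: state=A, head=-2, tape[-4..1]=011010 (head:   ^)
Step 4: in state A at pos -2, read 1 -> (A,1)->write 0,move L,goto D. Now: state=D, head=-3, tape[-4..1]=010010 (head:  ^)
Step 5: in state D at pos -3, read 1 -> (D,1)->write 1,move R,goto A. Now: state=A, head=-2, tape[-4..1]=010010 (head:   ^)
Step 6: in state A at pos -2, read 0 -> (A,0)->write 0,move R,goto B. Now: state=B, head=-1, tape[-4..1]=010010 (head:    ^)
Step 7: in state B at pos -1, read 0 -> (B,0)->write 1,move L,goto C. Now: state=C, head=-2, tape[-4..1]=010110 (head:   ^)
Step 8: in state C at pos -2, read 0 -> (C,0)->write 0,move L,goto A. Now: state=A, head=-3, tape[-4..1]=010110 (head:  ^)
Step 9: in state A at pos -3, read 1 -> (A,1)->write 0,move L,goto D. Now: state=D, head=-4, tape[-5..1]=0000110 (head:  ^)
Step 10: in state D at pos -4, read 0 -> (D,0)->write 0,move L,goto H. Now: state=H, head=-5, tape[-6..1]=00000110 (head:  ^)

Answer: H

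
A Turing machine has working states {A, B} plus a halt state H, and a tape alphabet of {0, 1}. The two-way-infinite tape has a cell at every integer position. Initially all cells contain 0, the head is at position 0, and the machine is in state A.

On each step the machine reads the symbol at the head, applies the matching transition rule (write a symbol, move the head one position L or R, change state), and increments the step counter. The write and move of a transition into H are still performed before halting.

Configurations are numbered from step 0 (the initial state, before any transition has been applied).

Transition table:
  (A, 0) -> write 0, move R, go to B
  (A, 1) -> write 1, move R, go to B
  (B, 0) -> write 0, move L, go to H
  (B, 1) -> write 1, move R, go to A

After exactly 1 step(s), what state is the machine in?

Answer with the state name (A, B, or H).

Answer: B

Derivation:
Step 1: in state A at pos 0, read 0 -> (A,0)->write 0,move R,goto B. Now: state=B, head=1, tape[-1..2]=0000 (head:   ^)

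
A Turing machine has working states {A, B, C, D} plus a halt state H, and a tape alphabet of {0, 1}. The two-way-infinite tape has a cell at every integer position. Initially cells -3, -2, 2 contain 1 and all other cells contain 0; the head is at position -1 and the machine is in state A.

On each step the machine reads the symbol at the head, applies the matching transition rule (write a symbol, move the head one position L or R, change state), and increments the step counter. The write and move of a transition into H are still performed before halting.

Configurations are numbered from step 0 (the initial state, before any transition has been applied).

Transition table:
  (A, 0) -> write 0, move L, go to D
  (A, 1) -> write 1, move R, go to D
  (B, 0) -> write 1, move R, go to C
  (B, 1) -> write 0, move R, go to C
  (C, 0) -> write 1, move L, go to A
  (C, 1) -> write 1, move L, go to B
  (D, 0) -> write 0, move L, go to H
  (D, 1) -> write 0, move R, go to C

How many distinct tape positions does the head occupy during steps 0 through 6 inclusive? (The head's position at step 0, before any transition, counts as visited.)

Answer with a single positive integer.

Step 1: in state A at pos -1, read 0 -> (A,0)->write 0,move L,goto D. Now: state=D, head=-2, tape[-4..3]=01100010 (head:   ^)
Step 2: in state D at pos -2, read 1 -> (D,1)->write 0,move R,goto C. Now: state=C, head=-1, tape[-4..3]=01000010 (head:    ^)
Step 3: in state C at pos -1, read 0 -> (C,0)->write 1,move L,goto A. Now: state=A, head=-2, tape[-4..3]=01010010 (head:   ^)
Step 4: in state A at pos -2, read 0 -> (A,0)->write 0,move L,goto D. Now: state=D, head=-3, tape[-4..3]=01010010 (head:  ^)
Step 5: in state D at pos -3, read 1 -> (D,1)->write 0,move R,goto C. Now: state=C, head=-2, tape[-4..3]=00010010 (head:   ^)
Step 6: in state C at pos -2, read 0 -> (C,0)->write 1,move L,goto A. Now: state=A, head=-3, tape[-4..3]=00110010 (head:  ^)
Head positions at steps 0..6: starting at -1, distinct positions visited = {-3, -2, -1} -> 3 position(s)

Answer: 3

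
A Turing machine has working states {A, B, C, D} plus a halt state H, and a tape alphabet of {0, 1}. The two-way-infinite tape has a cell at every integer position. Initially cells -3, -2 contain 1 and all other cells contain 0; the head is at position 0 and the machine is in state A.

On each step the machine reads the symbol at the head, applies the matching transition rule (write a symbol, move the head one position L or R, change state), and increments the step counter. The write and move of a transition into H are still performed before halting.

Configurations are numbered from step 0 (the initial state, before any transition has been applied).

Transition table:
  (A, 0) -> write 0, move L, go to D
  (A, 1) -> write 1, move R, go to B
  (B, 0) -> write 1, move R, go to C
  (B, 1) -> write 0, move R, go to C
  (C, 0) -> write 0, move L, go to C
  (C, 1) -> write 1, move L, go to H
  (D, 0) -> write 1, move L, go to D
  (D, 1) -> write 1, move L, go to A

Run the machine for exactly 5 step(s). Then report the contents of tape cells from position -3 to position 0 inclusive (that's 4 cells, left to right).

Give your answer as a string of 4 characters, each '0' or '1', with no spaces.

Answer: 1010

Derivation:
Step 1: in state A at pos 0, read 0 -> (A,0)->write 0,move L,goto D. Now: state=D, head=-1, tape[-4..1]=011000 (head:    ^)
Step 2: in state D at pos -1, read 0 -> (D,0)->write 1,move L,goto D. Now: state=D, head=-2, tape[-4..1]=011100 (head:   ^)
Step 3: in state D at pos -2, read 1 -> (D,1)->write 1,move L,goto A. Now: state=A, head=-3, tape[-4..1]=011100 (head:  ^)
Step 4: in state A at pos -3, read 1 -> (A,1)->write 1,move R,goto B. Now: state=B, head=-2, tape[-4..1]=011100 (head:   ^)
Step 5: in state B at pos -2, read 1 -> (B,1)->write 0,move R,goto C. Now: state=C, head=-1, tape[-4..1]=010100 (head:    ^)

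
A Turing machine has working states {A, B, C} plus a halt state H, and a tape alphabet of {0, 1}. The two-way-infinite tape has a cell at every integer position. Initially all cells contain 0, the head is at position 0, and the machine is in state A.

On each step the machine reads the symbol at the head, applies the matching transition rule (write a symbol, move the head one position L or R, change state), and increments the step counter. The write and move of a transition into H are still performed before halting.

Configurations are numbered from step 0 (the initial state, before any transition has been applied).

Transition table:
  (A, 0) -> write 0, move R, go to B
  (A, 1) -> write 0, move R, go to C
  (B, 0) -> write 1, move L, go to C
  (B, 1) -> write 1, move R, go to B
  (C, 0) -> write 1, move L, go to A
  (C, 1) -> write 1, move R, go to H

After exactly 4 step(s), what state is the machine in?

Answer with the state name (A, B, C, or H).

Step 1: in state A at pos 0, read 0 -> (A,0)->write 0,move R,goto B. Now: state=B, head=1, tape[-1..2]=0000 (head:   ^)
Step 2: in state B at pos 1, read 0 -> (B,0)->write 1,move L,goto C. Now: state=C, head=0, tape[-1..2]=0010 (head:  ^)
Step 3: in state C at pos 0, read 0 -> (C,0)->write 1,move L,goto A. Now: state=A, head=-1, tape[-2..2]=00110 (head:  ^)
Step 4: in state A at pos -1, read 0 -> (A,0)->write 0,move R,goto B. Now: state=B, head=0, tape[-2..2]=00110 (head:   ^)

Answer: B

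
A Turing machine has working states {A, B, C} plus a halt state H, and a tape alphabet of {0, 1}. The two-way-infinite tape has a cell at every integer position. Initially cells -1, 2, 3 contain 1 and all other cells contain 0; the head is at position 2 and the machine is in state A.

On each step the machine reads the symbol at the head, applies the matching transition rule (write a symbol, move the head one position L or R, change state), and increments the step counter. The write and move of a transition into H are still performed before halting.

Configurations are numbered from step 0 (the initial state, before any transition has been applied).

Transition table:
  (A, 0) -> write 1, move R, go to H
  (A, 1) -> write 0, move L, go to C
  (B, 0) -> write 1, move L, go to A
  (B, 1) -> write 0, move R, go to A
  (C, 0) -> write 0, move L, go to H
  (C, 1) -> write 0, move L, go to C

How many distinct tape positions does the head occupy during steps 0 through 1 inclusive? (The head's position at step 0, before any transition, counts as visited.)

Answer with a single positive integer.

Step 1: in state A at pos 2, read 1 -> (A,1)->write 0,move L,goto C. Now: state=C, head=1, tape[-2..4]=0100010 (head:    ^)
Head positions at steps 0..1: starting at 2, distinct positions visited = {1, 2} -> 2 position(s)

Answer: 2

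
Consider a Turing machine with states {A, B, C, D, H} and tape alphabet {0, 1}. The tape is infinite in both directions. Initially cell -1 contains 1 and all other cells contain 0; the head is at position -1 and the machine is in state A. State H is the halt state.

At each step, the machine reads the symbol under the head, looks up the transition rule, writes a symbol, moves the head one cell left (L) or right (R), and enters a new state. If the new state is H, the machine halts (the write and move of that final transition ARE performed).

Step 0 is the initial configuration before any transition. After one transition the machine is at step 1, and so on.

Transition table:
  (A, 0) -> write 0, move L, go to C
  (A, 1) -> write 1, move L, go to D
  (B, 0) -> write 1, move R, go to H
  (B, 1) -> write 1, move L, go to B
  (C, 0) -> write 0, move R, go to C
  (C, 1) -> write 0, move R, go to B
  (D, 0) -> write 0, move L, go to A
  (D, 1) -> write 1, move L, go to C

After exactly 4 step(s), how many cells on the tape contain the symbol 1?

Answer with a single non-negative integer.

Answer: 1

Derivation:
Step 1: in state A at pos -1, read 1 -> (A,1)->write 1,move L,goto D. Now: state=D, head=-2, tape[-3..0]=0010 (head:  ^)
Step 2: in state D at pos -2, read 0 -> (D,0)->write 0,move L,goto A. Now: state=A, head=-3, tape[-4..0]=00010 (head:  ^)
Step 3: in state A at pos -3, read 0 -> (A,0)->write 0,move L,goto C. Now: state=C, head=-4, tape[-5..0]=000010 (head:  ^)
Step 4: in state C at pos -4, read 0 -> (C,0)->write 0,move R,goto C. Now: state=C, head=-3, tape[-5..0]=000010 (head:   ^)
Cells containing 1 after step 4: {-1} -> 1 cell(s)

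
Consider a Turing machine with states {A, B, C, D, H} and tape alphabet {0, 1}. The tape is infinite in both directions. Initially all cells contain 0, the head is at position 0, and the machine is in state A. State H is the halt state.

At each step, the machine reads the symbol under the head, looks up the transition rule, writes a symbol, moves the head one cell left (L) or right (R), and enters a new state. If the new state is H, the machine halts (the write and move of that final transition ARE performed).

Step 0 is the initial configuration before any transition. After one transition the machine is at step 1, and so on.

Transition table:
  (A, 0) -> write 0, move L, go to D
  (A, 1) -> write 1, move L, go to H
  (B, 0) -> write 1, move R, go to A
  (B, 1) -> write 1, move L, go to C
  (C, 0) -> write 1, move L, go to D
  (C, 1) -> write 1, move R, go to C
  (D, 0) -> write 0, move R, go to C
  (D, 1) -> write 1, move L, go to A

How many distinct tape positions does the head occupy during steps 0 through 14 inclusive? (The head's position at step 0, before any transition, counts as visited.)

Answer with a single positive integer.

Answer: 5

Derivation:
Step 1: in state A at pos 0, read 0 -> (A,0)->write 0,move L,goto D. Now: state=D, head=-1, tape[-2..1]=0000 (head:  ^)
Step 2: in state D at pos -1, read 0 -> (D,0)->write 0,move R,goto C. Now: state=C, head=0, tape[-2..1]=0000 (head:   ^)
Step 3: in state C at pos 0, read 0 -> (C,0)->write 1,move L,goto D. Now: state=D, head=-1, tape[-2..1]=0010 (head:  ^)
Step 4: in state D at pos -1, read 0 -> (D,0)->write 0,move R,goto C. Now: state=C, head=0, tape[-2..1]=0010 (head:   ^)
Step 5: in state C at pos 0, read 1 -> (C,1)->write 1,move R,goto C. Now: state=C, head=1, tape[-2..2]=00100 (head:    ^)
Step 6: in state C at pos 1, read 0 -> (C,0)->write 1,move L,goto D. Now: state=D, head=0, tape[-2..2]=00110 (head:   ^)
Step 7: in state D at pos 0, read 1 -> (D,1)->write 1,move L,goto A. Now: state=A, head=-1, tape[-2..2]=00110 (head:  ^)
Step 8: in state A at pos -1, read 0 -> (A,0)->write 0,move L,goto D. Now: state=D, head=-2, tape[-3..2]=000110 (head:  ^)
Step 9: in state D at pos -2, read 0 -> (D,0)->write 0,move R,goto C. Now: state=C, head=-1, tape[-3..2]=000110 (head:   ^)
Step 10: in state C at pos -1, read 0 -> (C,0)->write 1,move L,goto D. Now: state=D, head=-2, tape[-3..2]=001110 (head:  ^)
Step 11: in state D at pos -2, read 0 -> (D,0)->write 0,move R,goto C. Now: state=C, head=-1, tape[-3..2]=001110 (head:   ^)
Step 12: in state C at pos -1, read 1 -> (C,1)->write 1,move R,goto C. Now: state=C, head=0, tape[-3..2]=001110 (head:    ^)
Step 13: in state C at pos 0, read 1 -> (C,1)->write 1,move R,goto C. Now: state=C, head=1, tape[-3..2]=001110 (head:     ^)
Step 14: in state C at pos 1, read 1 -> (C,1)->write 1,move R,goto C. Now: state=C, head=2, tape[-3..3]=0011100 (head:      ^)
Head positions at steps 0..14: starting at 0, distinct positions visited = {-2, -1, 0, 1, 2} -> 5 position(s)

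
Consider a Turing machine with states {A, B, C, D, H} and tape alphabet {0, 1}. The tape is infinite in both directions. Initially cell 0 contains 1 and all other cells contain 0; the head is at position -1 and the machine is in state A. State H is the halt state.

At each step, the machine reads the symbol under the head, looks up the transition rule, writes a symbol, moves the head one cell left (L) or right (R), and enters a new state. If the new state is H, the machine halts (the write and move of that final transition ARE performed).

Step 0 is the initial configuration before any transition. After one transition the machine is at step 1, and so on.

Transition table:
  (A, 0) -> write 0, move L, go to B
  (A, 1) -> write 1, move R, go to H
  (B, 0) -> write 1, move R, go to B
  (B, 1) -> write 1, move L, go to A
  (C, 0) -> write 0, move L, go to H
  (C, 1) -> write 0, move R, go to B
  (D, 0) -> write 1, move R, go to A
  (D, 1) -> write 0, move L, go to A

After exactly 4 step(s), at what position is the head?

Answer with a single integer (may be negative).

Answer: -1

Derivation:
Step 1: in state A at pos -1, read 0 -> (A,0)->write 0,move L,goto B. Now: state=B, head=-2, tape[-3..1]=00010 (head:  ^)
Step 2: in state B at pos -2, read 0 -> (B,0)->write 1,move R,goto B. Now: state=B, head=-1, tape[-3..1]=01010 (head:   ^)
Step 3: in state B at pos -1, read 0 -> (B,0)->write 1,move R,goto B. Now: state=B, head=0, tape[-3..1]=01110 (head:    ^)
Step 4: in state B at pos 0, read 1 -> (B,1)->write 1,move L,goto A. Now: state=A, head=-1, tape[-3..1]=01110 (head:   ^)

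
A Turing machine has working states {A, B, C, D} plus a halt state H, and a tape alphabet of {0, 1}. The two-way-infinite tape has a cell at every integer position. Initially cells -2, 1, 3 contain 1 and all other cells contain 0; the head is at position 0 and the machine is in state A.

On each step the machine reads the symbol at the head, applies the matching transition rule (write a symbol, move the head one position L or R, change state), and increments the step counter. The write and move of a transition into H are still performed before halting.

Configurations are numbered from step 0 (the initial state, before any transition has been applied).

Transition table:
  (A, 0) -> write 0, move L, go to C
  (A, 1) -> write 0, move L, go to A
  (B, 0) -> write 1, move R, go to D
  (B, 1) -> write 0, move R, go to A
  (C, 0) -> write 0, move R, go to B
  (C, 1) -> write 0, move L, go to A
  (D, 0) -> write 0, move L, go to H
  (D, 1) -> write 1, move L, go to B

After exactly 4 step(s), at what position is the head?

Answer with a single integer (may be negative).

Answer: 0

Derivation:
Step 1: in state A at pos 0, read 0 -> (A,0)->write 0,move L,goto C. Now: state=C, head=-1, tape[-3..4]=01001010 (head:   ^)
Step 2: in state C at pos -1, read 0 -> (C,0)->write 0,move R,goto B. Now: state=B, head=0, tape[-3..4]=01001010 (head:    ^)
Step 3: in state B at pos 0, read 0 -> (B,0)->write 1,move R,goto D. Now: state=D, head=1, tape[-3..4]=01011010 (head:     ^)
Step 4: in state D at pos 1, read 1 -> (D,1)->write 1,move L,goto B. Now: state=B, head=0, tape[-3..4]=01011010 (head:    ^)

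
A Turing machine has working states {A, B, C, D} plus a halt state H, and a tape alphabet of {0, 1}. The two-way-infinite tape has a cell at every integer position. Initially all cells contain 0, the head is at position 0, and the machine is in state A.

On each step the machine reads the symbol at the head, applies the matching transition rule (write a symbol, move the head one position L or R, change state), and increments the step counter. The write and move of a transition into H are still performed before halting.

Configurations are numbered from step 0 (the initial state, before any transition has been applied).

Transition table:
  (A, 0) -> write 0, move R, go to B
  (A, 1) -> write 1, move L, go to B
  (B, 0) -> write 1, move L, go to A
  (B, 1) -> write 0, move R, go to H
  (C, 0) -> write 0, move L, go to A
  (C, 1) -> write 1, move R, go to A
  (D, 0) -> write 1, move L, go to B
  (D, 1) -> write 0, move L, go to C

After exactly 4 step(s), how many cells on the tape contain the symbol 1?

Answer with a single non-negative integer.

Step 1: in state A at pos 0, read 0 -> (A,0)->write 0,move R,goto B. Now: state=B, head=1, tape[-1..2]=0000 (head:   ^)
Step 2: in state B at pos 1, read 0 -> (B,0)->write 1,move L,goto A. Now: state=A, head=0, tape[-1..2]=0010 (head:  ^)
Step 3: in state A at pos 0, read 0 -> (A,0)->write 0,move R,goto B. Now: state=B, head=1, tape[-1..2]=0010 (head:   ^)
Step 4: in state B at pos 1, read 1 -> (B,1)->write 0,move R,goto H. Now: state=H, head=2, tape[-1..3]=00000 (head:    ^)
No cell contains 1 after step 4 -> 0 cell(s)

Answer: 0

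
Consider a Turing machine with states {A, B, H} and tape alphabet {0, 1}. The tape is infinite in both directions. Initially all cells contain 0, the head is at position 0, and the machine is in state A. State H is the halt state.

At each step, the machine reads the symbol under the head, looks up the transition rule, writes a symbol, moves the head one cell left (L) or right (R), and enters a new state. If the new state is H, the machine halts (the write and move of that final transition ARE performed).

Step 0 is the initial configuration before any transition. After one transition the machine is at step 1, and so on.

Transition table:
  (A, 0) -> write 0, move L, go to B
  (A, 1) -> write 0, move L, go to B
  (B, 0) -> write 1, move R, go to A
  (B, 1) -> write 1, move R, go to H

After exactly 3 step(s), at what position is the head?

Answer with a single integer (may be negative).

Answer: -1

Derivation:
Step 1: in state A at pos 0, read 0 -> (A,0)->write 0,move L,goto B. Now: state=B, head=-1, tape[-2..1]=0000 (head:  ^)
Step 2: in state B at pos -1, read 0 -> (B,0)->write 1,move R,goto A. Now: state=A, head=0, tape[-2..1]=0100 (head:   ^)
Step 3: in state A at pos 0, read 0 -> (A,0)->write 0,move L,goto B. Now: state=B, head=-1, tape[-2..1]=0100 (head:  ^)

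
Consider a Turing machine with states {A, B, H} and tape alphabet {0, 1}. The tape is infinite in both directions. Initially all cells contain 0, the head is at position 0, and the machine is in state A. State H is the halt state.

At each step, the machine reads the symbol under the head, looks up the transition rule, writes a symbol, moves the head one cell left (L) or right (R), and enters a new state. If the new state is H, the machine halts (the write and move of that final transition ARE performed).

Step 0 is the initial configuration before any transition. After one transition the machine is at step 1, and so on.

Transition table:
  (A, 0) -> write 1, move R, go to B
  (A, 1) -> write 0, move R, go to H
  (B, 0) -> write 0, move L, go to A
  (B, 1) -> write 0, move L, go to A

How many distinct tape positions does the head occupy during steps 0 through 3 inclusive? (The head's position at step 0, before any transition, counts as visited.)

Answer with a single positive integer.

Step 1: in state A at pos 0, read 0 -> (A,0)->write 1,move R,goto B. Now: state=B, head=1, tape[-1..2]=0100 (head:   ^)
Step 2: in state B at pos 1, read 0 -> (B,0)->write 0,move L,goto A. Now: state=A, head=0, tape[-1..2]=0100 (head:  ^)
Step 3: in state A at pos 0, read 1 -> (A,1)->write 0,move R,goto H. Now: state=H, head=1, tape[-1..2]=0000 (head:   ^)
Head positions at steps 0..3: starting at 0, distinct positions visited = {0, 1} -> 2 position(s)

Answer: 2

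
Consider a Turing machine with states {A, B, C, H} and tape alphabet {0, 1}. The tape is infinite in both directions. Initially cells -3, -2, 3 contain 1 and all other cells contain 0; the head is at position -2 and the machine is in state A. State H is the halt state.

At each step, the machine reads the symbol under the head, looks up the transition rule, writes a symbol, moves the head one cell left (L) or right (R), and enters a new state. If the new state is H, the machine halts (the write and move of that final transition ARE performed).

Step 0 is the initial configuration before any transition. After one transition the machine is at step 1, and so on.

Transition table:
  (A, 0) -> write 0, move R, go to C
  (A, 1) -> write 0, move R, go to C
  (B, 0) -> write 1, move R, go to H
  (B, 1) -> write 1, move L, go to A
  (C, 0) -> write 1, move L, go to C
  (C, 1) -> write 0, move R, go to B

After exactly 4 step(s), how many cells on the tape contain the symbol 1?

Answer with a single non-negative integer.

Answer: 3

Derivation:
Step 1: in state A at pos -2, read 1 -> (A,1)->write 0,move R,goto C. Now: state=C, head=-1, tape[-4..4]=010000010 (head:    ^)
Step 2: in state C at pos -1, read 0 -> (C,0)->write 1,move L,goto C. Now: state=C, head=-2, tape[-4..4]=010100010 (head:   ^)
Step 3: in state C at pos -2, read 0 -> (C,0)->write 1,move L,goto C. Now: state=C, head=-3, tape[-4..4]=011100010 (head:  ^)
Step 4: in state C at pos -3, read 1 -> (C,1)->write 0,move R,goto B. Now: state=B, head=-2, tape[-4..4]=001100010 (head:   ^)
Cells containing 1 after step 4: {-2, -1, 3} -> 3 cell(s)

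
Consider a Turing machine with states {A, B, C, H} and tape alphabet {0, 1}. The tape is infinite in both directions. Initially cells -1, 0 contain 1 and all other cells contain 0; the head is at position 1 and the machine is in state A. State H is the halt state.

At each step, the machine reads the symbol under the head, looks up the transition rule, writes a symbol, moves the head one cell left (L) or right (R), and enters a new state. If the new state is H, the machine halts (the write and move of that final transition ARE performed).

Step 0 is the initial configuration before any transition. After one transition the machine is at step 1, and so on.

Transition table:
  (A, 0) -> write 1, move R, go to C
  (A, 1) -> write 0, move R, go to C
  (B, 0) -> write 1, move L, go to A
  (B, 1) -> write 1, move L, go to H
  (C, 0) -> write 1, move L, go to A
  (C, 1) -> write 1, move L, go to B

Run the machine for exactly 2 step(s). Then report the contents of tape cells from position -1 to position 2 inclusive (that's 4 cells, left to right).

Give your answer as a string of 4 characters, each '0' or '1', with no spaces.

Step 1: in state A at pos 1, read 0 -> (A,0)->write 1,move R,goto C. Now: state=C, head=2, tape[-2..3]=011100 (head:     ^)
Step 2: in state C at pos 2, read 0 -> (C,0)->write 1,move L,goto A. Now: state=A, head=1, tape[-2..3]=011110 (head:    ^)

Answer: 1111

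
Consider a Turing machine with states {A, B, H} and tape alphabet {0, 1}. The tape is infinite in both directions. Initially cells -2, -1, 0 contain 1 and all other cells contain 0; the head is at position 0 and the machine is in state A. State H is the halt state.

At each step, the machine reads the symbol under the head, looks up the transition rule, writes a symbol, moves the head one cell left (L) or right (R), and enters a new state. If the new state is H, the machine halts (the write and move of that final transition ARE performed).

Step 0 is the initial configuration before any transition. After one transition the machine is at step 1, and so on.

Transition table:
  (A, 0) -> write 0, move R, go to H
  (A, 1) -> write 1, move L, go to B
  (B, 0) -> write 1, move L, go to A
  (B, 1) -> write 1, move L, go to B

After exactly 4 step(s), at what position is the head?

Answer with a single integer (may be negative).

Step 1: in state A at pos 0, read 1 -> (A,1)->write 1,move L,goto B. Now: state=B, head=-1, tape[-3..1]=01110 (head:   ^)
Step 2: in state B at pos -1, read 1 -> (B,1)->write 1,move L,goto B. Now: state=B, head=-2, tape[-3..1]=01110 (head:  ^)
Step 3: in state B at pos -2, read 1 -> (B,1)->write 1,move L,goto B. Now: state=B, head=-3, tape[-4..1]=001110 (head:  ^)
Step 4: in state B at pos -3, read 0 -> (B,0)->write 1,move L,goto A. Now: state=A, head=-4, tape[-5..1]=0011110 (head:  ^)

Answer: -4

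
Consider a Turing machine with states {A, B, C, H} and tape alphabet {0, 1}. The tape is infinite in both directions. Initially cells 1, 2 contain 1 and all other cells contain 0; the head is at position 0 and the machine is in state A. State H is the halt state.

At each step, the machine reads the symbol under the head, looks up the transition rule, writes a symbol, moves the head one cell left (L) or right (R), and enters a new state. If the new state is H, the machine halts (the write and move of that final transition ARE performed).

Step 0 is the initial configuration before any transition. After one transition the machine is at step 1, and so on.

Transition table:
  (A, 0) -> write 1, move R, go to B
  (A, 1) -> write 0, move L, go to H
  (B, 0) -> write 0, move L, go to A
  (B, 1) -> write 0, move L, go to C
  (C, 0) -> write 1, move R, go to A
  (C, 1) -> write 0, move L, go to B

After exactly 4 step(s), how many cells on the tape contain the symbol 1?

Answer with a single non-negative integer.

Answer: 1

Derivation:
Step 1: in state A at pos 0, read 0 -> (A,0)->write 1,move R,goto B. Now: state=B, head=1, tape[-1..3]=01110 (head:   ^)
Step 2: in state B at pos 1, read 1 -> (B,1)->write 0,move L,goto C. Now: state=C, head=0, tape[-1..3]=01010 (head:  ^)
Step 3: in state C at pos 0, read 1 -> (C,1)->write 0,move L,goto B. Now: state=B, head=-1, tape[-2..3]=000010 (head:  ^)
Step 4: in state B at pos -1, read 0 -> (B,0)->write 0,move L,goto A. Now: state=A, head=-2, tape[-3..3]=0000010 (head:  ^)
Cells containing 1 after step 4: {2} -> 1 cell(s)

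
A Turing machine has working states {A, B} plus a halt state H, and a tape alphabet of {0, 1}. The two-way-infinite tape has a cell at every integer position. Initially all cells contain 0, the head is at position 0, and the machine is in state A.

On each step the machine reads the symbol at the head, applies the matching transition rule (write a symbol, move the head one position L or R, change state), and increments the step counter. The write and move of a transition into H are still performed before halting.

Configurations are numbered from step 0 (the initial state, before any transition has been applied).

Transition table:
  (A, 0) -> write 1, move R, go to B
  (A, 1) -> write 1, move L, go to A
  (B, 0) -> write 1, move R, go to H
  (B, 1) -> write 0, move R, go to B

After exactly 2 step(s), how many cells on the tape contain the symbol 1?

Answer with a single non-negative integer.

Step 1: in state A at pos 0, read 0 -> (A,0)->write 1,move R,goto B. Now: state=B, head=1, tape[-1..2]=0100 (head:   ^)
Step 2: in state B at pos 1, read 0 -> (B,0)->write 1,move R,goto H. Now: state=H, head=2, tape[-1..3]=01100 (head:    ^)
Cells containing 1 after step 2: {0, 1} -> 2 cell(s)

Answer: 2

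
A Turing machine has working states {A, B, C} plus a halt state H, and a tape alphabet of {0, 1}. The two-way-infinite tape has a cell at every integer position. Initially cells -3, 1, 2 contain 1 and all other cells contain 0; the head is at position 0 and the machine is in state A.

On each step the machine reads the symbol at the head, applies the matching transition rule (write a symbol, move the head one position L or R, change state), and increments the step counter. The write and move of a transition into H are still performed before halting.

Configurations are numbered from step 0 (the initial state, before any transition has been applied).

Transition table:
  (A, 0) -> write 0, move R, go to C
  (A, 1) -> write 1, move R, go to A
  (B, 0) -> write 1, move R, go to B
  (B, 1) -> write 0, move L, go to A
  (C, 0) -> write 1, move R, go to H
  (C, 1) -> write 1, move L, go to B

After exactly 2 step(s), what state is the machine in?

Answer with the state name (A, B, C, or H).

Answer: B

Derivation:
Step 1: in state A at pos 0, read 0 -> (A,0)->write 0,move R,goto C. Now: state=C, head=1, tape[-4..3]=01000110 (head:      ^)
Step 2: in state C at pos 1, read 1 -> (C,1)->write 1,move L,goto B. Now: state=B, head=0, tape[-4..3]=01000110 (head:     ^)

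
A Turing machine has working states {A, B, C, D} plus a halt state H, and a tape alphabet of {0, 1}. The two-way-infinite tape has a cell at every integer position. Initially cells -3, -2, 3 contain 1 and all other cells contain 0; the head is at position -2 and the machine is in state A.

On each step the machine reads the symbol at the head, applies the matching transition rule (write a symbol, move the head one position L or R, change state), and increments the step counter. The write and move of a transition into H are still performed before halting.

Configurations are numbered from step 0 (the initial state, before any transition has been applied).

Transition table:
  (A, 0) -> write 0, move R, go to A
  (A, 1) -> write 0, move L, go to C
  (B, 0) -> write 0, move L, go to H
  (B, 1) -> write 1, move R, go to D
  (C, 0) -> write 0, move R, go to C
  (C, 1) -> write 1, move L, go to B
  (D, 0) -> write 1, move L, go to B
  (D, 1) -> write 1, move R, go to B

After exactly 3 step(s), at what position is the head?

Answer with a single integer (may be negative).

Step 1: in state A at pos -2, read 1 -> (A,1)->write 0,move L,goto C. Now: state=C, head=-3, tape[-4..4]=010000010 (head:  ^)
Step 2: in state C at pos -3, read 1 -> (C,1)->write 1,move L,goto B. Now: state=B, head=-4, tape[-5..4]=0010000010 (head:  ^)
Step 3: in state B at pos -4, read 0 -> (B,0)->write 0,move L,goto H. Now: state=H, head=-5, tape[-6..4]=00010000010 (head:  ^)

Answer: -5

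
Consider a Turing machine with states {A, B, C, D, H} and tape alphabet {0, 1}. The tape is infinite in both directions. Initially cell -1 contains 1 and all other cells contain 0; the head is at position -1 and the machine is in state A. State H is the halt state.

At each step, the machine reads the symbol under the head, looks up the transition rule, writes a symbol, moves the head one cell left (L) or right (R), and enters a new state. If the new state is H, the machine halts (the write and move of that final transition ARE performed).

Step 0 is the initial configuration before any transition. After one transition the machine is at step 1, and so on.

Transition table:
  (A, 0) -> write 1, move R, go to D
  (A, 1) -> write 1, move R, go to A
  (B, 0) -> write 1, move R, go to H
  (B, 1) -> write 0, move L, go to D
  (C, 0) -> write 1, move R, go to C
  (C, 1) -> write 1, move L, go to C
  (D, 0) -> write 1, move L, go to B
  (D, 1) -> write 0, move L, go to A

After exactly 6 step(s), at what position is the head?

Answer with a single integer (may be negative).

Answer: -1

Derivation:
Step 1: in state A at pos -1, read 1 -> (A,1)->write 1,move R,goto A. Now: state=A, head=0, tape[-2..1]=0100 (head:   ^)
Step 2: in state A at pos 0, read 0 -> (A,0)->write 1,move R,goto D. Now: state=D, head=1, tape[-2..2]=01100 (head:    ^)
Step 3: in state D at pos 1, read 0 -> (D,0)->write 1,move L,goto B. Now: state=B, head=0, tape[-2..2]=01110 (head:   ^)
Step 4: in state B at pos 0, read 1 -> (B,1)->write 0,move L,goto D. Now: state=D, head=-1, tape[-2..2]=01010 (head:  ^)
Step 5: in state D at pos -1, read 1 -> (D,1)->write 0,move L,goto A. Now: state=A, head=-2, tape[-3..2]=000010 (head:  ^)
Step 6: in state A at pos -2, read 0 -> (A,0)->write 1,move R,goto D. Now: state=D, head=-1, tape[-3..2]=010010 (head:   ^)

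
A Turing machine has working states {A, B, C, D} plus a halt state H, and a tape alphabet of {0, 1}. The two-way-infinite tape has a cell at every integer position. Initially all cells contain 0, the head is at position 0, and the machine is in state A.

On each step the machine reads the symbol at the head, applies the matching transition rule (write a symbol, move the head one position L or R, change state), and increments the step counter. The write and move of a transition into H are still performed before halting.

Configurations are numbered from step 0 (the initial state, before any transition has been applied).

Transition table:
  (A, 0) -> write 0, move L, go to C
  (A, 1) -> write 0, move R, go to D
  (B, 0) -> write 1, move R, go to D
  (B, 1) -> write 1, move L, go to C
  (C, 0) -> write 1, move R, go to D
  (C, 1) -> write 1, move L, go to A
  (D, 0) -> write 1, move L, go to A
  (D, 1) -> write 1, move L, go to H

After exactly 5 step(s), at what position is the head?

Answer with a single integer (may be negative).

Answer: -1

Derivation:
Step 1: in state A at pos 0, read 0 -> (A,0)->write 0,move L,goto C. Now: state=C, head=-1, tape[-2..1]=0000 (head:  ^)
Step 2: in state C at pos -1, read 0 -> (C,0)->write 1,move R,goto D. Now: state=D, head=0, tape[-2..1]=0100 (head:   ^)
Step 3: in state D at pos 0, read 0 -> (D,0)->write 1,move L,goto A. Now: state=A, head=-1, tape[-2..1]=0110 (head:  ^)
Step 4: in state A at pos -1, read 1 -> (A,1)->write 0,move R,goto D. Now: state=D, head=0, tape[-2..1]=0010 (head:   ^)
Step 5: in state D at pos 0, read 1 -> (D,1)->write 1,move L,goto H. Now: state=H, head=-1, tape[-2..1]=0010 (head:  ^)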